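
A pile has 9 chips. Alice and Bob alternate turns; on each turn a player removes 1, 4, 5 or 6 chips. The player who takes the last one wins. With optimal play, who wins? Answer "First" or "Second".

Positions where the player to move wins (W) vs loses (L):
i:   0  1  2  3  4  5  6  7  8  9
     L  W  L  W  W  W  W  W  W  L
Position 9 is L, so the second player wins.

Second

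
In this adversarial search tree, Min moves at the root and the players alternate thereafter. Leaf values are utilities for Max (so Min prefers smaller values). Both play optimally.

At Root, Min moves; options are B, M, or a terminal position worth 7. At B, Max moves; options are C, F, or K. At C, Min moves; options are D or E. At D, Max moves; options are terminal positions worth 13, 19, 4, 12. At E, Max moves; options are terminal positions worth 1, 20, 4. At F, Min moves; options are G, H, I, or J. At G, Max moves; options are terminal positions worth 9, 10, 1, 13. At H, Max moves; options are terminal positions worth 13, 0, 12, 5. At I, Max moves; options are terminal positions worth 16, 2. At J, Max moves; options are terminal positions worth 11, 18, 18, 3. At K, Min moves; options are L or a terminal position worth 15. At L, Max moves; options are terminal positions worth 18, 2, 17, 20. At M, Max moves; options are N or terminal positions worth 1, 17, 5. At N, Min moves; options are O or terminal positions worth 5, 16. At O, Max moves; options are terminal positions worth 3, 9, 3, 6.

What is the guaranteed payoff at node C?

D: max(13, 19, 4, 12) = 19
E: max(1, 20, 4) = 20
C: min(19, 20) = 19

19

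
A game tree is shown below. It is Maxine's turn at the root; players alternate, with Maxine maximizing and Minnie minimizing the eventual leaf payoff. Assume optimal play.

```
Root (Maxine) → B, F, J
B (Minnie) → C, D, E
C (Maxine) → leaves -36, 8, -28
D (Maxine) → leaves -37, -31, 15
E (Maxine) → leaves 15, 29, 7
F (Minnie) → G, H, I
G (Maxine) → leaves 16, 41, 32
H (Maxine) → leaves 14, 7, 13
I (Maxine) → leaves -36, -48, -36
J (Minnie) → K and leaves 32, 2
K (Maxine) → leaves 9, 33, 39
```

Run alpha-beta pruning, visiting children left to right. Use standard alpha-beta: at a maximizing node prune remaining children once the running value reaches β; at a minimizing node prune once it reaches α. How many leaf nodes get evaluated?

21

C [α=-∞,β=+∞]: v=8
D [α=-∞,β=8]: v=15
E [α=-∞,β=8]: v=15 after child 1 ≥ β → β-cutoff, skip 2
B [α=-∞,β=+∞]: v=8
G [α=8,β=+∞]: v=41
H [α=8,β=41]: v=14
I [α=8,β=14]: v=-36
F [α=8,β=+∞]: v=-36
K [α=8,β=+∞]: v=39
J [α=8,β=+∞]: v=2
Root [α=-∞,β=+∞]: v=8
Leaves evaluated: 21 of 23.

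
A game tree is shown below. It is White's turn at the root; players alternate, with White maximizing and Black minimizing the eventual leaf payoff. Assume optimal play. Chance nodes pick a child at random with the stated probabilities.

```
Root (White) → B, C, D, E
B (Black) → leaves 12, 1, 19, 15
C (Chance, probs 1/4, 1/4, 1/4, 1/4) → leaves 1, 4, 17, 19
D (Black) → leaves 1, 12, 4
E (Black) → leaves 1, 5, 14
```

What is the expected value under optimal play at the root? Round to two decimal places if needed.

B (Black): min(12, 1, 19, 15) = 1
C (Chance): 1/4·1 + 1/4·4 + 1/4·17 + 1/4·19 = 10.25
D (Black): min(1, 12, 4) = 1
E (Black): min(1, 5, 14) = 1
Root (White): max(1, 10.25, 1, 1) = 10.25

10.25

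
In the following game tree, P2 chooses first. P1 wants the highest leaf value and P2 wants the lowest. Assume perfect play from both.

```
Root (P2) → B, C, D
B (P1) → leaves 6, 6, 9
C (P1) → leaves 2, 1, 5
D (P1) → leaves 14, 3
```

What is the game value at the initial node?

B (P1): max(6, 6, 9) = 9
C (P1): max(2, 1, 5) = 5
D (P1): max(14, 3) = 14
Root (P2): min(9, 5, 14) = 5

5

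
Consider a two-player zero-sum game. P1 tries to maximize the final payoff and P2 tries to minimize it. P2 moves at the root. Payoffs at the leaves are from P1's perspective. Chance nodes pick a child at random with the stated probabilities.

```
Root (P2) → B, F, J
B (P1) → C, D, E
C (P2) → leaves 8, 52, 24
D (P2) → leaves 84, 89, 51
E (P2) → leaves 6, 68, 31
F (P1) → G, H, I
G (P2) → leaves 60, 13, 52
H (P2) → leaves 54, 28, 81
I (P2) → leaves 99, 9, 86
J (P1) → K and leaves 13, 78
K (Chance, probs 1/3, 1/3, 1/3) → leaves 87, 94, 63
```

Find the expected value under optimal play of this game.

28

C (P2): min(8, 52, 24) = 8
D (P2): min(84, 89, 51) = 51
E (P2): min(6, 68, 31) = 6
B (P1): max(8, 51, 6) = 51
G (P2): min(60, 13, 52) = 13
H (P2): min(54, 28, 81) = 28
I (P2): min(99, 9, 86) = 9
F (P1): max(13, 28, 9) = 28
K (Chance): 1/3·87 + 1/3·94 + 1/3·63 = 81.33
J (P1): max(81.33, 13, 78) = 81.33
Root (P2): min(51, 28, 81.33) = 28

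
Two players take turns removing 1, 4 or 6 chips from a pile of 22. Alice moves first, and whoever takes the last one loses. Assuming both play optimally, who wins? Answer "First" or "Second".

First

i:   0  1  2  3  4  5  6  7  8  9 10 11 12 13 14 15 16 17 18 19 20 21 22
     W  L  W  L  W  W  L  W  L  W  W  L  W  L  W  W  L  W  L  W  W  L  W
Position 22 is W, so the first player wins.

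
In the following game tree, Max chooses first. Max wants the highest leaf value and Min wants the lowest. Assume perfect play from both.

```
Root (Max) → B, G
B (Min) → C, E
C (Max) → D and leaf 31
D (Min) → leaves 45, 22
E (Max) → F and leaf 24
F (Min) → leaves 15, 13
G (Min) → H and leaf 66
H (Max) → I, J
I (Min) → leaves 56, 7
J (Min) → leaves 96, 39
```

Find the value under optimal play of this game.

D (Min): min(45, 22) = 22
C (Max): max(22, 31) = 31
F (Min): min(15, 13) = 13
E (Max): max(13, 24) = 24
B (Min): min(31, 24) = 24
I (Min): min(56, 7) = 7
J (Min): min(96, 39) = 39
H (Max): max(7, 39) = 39
G (Min): min(39, 66) = 39
Root (Max): max(24, 39) = 39

39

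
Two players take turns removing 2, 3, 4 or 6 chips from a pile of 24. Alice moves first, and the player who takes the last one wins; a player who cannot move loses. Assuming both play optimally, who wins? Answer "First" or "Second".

Positions where the player to move wins (W) vs loses (L):
i:   0  1  2  3  4  5  6  7  8  9 10 11 12 13 14 15 16 17 18 19 20 21 22 23 24
     L  L  W  W  W  W  W  W  L  L  W  W  W  W  W  W  L  L  W  W  W  W  W  W  L
Position 24 is L, so the second player wins.

Second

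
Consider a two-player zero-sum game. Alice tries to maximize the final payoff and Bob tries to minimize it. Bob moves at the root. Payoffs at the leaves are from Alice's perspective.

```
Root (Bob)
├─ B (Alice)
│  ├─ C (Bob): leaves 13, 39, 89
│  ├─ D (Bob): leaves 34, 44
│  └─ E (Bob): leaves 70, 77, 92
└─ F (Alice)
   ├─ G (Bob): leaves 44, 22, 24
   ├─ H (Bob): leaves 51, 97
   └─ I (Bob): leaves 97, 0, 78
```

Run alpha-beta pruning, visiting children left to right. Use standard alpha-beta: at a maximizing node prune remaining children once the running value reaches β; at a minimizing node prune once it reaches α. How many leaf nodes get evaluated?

C [α=-∞,β=+∞]: v=13
D [α=13,β=+∞]: v=34
E [α=34,β=+∞]: v=70
B [α=-∞,β=+∞]: v=70
G [α=-∞,β=70]: v=22
H [α=22,β=70]: v=51
I [α=51,β=70]: v=0 after child 2 ≤ α → α-cutoff, skip 1
F [α=-∞,β=70]: v=51
Root [α=-∞,β=+∞]: v=51
Leaves evaluated: 15 of 16.

15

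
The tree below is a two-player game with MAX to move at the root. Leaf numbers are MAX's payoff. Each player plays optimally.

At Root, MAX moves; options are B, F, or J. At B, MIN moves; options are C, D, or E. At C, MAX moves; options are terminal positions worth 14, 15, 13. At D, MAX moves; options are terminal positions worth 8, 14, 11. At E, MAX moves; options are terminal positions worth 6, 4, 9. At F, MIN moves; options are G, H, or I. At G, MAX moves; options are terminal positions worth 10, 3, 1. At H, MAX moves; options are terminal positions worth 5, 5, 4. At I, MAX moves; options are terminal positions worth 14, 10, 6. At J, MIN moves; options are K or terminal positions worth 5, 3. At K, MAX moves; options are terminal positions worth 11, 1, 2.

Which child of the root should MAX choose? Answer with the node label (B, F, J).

C (MAX): max(14, 15, 13) = 15
D (MAX): max(8, 14, 11) = 14
E (MAX): max(6, 4, 9) = 9
B (MIN): min(15, 14, 9) = 9
G (MAX): max(10, 3, 1) = 10
H (MAX): max(5, 5, 4) = 5
I (MAX): max(14, 10, 6) = 14
F (MIN): min(10, 5, 14) = 5
K (MAX): max(11, 1, 2) = 11
J (MIN): min(11, 5, 3) = 3
Root (MAX): max(9, 5, 3) = 9
MAX picks the child with the highest value: B (value 9).

B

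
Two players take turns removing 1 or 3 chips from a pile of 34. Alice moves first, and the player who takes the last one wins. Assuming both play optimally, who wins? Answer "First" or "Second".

i:   0  1  2  3  4  5  6  7  8  9 10 11 12 13 14 15 16 17 18 19 20 21 22 23 24 25 26 27 28 29 30 31 32 33 34
     L  W  L  W  L  W  L  W  L  W  L  W  L  W  L  W  L  W  L  W  L  W  L  W  L  W  L  W  L  W  L  W  L  W  L
Position 34 is L, so the second player wins.

Second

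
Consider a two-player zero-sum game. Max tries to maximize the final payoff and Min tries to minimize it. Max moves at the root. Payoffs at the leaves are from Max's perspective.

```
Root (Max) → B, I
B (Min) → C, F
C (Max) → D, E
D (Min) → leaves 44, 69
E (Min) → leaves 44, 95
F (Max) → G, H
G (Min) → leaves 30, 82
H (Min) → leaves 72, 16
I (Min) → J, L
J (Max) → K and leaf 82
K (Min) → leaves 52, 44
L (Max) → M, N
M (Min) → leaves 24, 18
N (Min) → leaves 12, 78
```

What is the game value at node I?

18

K: min(52, 44) = 44
J: max(44, 82) = 82
M: min(24, 18) = 18
N: min(12, 78) = 12
L: max(18, 12) = 18
I: min(82, 18) = 18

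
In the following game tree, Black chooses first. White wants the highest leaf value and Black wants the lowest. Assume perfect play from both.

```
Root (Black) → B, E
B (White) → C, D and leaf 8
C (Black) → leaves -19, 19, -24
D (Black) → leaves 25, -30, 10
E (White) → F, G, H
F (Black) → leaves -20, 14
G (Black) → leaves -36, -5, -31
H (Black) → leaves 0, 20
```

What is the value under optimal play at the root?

C (Black): min(-19, 19, -24) = -24
D (Black): min(25, -30, 10) = -30
B (White): max(-24, -30, 8) = 8
F (Black): min(-20, 14) = -20
G (Black): min(-36, -5, -31) = -36
H (Black): min(0, 20) = 0
E (White): max(-20, -36, 0) = 0
Root (Black): min(8, 0) = 0

0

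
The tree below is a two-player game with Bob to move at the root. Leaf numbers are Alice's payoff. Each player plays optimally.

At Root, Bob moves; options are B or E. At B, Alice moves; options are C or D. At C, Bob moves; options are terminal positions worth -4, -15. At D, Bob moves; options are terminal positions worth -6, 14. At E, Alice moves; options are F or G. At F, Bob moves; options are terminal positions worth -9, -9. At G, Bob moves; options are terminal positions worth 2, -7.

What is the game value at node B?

-6

C: min(-4, -15) = -15
D: min(-6, 14) = -6
B: max(-15, -6) = -6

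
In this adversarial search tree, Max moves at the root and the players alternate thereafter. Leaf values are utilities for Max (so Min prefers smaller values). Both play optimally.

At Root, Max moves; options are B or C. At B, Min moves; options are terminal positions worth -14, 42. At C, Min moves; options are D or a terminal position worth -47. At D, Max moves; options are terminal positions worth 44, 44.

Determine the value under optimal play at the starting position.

-14

B (Min): min(-14, 42) = -14
D (Max): max(44, 44) = 44
C (Min): min(44, -47) = -47
Root (Max): max(-14, -47) = -14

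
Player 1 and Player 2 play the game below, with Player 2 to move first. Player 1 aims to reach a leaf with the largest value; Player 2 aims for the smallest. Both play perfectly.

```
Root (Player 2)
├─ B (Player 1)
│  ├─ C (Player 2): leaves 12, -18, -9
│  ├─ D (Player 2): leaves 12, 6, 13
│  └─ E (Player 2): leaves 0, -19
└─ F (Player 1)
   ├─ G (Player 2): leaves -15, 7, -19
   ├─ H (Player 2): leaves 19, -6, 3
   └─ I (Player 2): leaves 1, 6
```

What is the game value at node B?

6

C: min(12, -18, -9) = -18
D: min(12, 6, 13) = 6
E: min(0, -19) = -19
B: max(-18, 6, -19) = 6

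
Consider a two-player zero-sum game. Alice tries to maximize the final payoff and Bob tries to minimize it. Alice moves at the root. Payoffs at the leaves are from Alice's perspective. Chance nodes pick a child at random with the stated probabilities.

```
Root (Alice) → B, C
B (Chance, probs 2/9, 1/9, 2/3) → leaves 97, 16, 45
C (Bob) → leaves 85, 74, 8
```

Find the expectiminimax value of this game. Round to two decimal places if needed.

53.33

B (Chance): 2/9·97 + 1/9·16 + 2/3·45 = 53.33
C (Bob): min(85, 74, 8) = 8
Root (Alice): max(53.33, 8) = 53.33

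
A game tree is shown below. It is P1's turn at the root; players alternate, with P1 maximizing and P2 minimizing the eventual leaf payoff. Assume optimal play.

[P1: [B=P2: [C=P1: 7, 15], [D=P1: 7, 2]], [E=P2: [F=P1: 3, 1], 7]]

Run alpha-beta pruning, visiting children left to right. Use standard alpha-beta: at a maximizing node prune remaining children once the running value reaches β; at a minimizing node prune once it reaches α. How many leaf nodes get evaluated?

C [α=-∞,β=+∞]: v=15
D [α=-∞,β=15]: v=7
B [α=-∞,β=+∞]: v=7
F [α=7,β=+∞]: v=3
E [α=7,β=+∞]: v=3 after child 1 ≤ α → α-cutoff, skip 1
Root [α=-∞,β=+∞]: v=7
Leaves evaluated: 6 of 7.

6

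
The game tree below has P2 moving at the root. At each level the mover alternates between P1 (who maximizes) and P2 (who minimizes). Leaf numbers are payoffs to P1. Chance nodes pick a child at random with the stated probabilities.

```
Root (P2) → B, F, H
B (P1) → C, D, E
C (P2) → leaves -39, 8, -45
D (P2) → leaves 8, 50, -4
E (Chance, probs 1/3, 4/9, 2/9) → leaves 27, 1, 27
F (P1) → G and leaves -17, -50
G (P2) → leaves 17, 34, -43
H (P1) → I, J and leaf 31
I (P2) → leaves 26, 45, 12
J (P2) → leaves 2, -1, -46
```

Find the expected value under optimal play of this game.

C (P2): min(-39, 8, -45) = -45
D (P2): min(8, 50, -4) = -4
E (Chance): 1/3·27 + 4/9·1 + 2/9·27 = 15.44
B (P1): max(-45, -4, 15.44) = 15.44
G (P2): min(17, 34, -43) = -43
F (P1): max(-43, -17, -50) = -17
I (P2): min(26, 45, 12) = 12
J (P2): min(2, -1, -46) = -46
H (P1): max(12, -46, 31) = 31
Root (P2): min(15.44, -17, 31) = -17

-17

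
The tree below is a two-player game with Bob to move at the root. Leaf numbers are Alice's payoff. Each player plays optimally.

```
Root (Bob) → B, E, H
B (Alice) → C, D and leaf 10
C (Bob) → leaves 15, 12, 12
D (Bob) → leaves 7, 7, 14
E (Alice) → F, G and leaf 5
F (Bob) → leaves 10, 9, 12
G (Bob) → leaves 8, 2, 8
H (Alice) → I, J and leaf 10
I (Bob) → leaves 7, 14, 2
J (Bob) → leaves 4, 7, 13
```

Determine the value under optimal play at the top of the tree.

C (Bob): min(15, 12, 12) = 12
D (Bob): min(7, 7, 14) = 7
B (Alice): max(12, 7, 10) = 12
F (Bob): min(10, 9, 12) = 9
G (Bob): min(8, 2, 8) = 2
E (Alice): max(9, 2, 5) = 9
I (Bob): min(7, 14, 2) = 2
J (Bob): min(4, 7, 13) = 4
H (Alice): max(2, 4, 10) = 10
Root (Bob): min(12, 9, 10) = 9

9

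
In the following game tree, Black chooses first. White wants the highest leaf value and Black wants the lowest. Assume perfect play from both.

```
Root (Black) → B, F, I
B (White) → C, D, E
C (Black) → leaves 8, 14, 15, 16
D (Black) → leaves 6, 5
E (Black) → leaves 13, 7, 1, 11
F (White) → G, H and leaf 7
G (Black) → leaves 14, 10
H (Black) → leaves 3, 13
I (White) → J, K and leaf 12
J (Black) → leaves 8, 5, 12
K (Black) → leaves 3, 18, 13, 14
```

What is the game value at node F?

G: min(14, 10) = 10
H: min(3, 13) = 3
F: max(10, 3, 7) = 10

10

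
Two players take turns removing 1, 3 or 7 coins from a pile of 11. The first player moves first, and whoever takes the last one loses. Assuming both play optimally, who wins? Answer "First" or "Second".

Second

Compute winning (W) and losing (L) positions by backward induction:
i:   0  1  2  3  4  5  6  7  8  9 10 11
     W  L  W  L  W  L  W  L  W  L  W  L
Position 11 is L, so the second player wins.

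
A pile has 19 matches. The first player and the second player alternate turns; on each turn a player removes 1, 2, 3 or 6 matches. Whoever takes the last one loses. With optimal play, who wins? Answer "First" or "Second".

First

Compute winning (W) and losing (L) positions by backward induction:
i:   0  1  2  3  4  5  6  7  8  9 10 11 12 13 14 15 16 17 18 19
     W  L  W  W  W  L  W  W  W  L  W  W  W  L  W  W  W  L  W  W
Position 19 is W, so the first player wins.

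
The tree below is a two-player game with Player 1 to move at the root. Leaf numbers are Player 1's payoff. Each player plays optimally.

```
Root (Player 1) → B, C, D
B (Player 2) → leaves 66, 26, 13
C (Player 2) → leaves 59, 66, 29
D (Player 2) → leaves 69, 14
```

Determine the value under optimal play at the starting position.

B (Player 2): min(66, 26, 13) = 13
C (Player 2): min(59, 66, 29) = 29
D (Player 2): min(69, 14) = 14
Root (Player 1): max(13, 29, 14) = 29

29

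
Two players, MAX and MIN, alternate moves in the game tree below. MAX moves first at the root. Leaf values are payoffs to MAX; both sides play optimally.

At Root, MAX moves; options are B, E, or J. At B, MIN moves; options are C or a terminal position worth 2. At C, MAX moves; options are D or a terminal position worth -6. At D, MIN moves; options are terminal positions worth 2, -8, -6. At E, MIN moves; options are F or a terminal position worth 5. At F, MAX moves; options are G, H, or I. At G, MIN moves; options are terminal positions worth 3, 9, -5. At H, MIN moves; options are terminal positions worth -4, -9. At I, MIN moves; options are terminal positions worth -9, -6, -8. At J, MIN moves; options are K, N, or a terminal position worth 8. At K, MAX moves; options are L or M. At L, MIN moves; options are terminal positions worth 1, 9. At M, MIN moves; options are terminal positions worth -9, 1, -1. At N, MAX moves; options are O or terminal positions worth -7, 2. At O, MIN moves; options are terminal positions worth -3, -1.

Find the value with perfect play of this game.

1

D (MIN): min(2, -8, -6) = -8
C (MAX): max(-8, -6) = -6
B (MIN): min(-6, 2) = -6
G (MIN): min(3, 9, -5) = -5
H (MIN): min(-4, -9) = -9
I (MIN): min(-9, -6, -8) = -9
F (MAX): max(-5, -9, -9) = -5
E (MIN): min(-5, 5) = -5
L (MIN): min(1, 9) = 1
M (MIN): min(-9, 1, -1) = -9
K (MAX): max(1, -9) = 1
O (MIN): min(-3, -1) = -3
N (MAX): max(-3, -7, 2) = 2
J (MIN): min(1, 2, 8) = 1
Root (MAX): max(-6, -5, 1) = 1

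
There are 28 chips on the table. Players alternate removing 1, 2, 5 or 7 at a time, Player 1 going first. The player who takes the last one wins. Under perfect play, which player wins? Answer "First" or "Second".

First

W/L table (W = player to move can force a win):
i:   0  1  2  3  4  5  6  7  8  9 10 11 12 13 14 15 16 17 18 19 20 21 22 23 24 25 26 27 28
     L  W  W  L  W  W  L  W  W  L  W  W  L  W  W  L  W  W  L  W  W  L  W  W  L  W  W  L  W
Position 28 is W, so the first player wins.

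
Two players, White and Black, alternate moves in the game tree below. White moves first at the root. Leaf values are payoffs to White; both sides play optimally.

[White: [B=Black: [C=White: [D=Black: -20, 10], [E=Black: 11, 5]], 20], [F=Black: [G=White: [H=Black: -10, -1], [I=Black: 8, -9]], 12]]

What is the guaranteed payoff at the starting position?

D (Black): min(-20, 10) = -20
E (Black): min(11, 5) = 5
C (White): max(-20, 5) = 5
B (Black): min(5, 20) = 5
H (Black): min(-10, -1) = -10
I (Black): min(8, -9) = -9
G (White): max(-10, -9) = -9
F (Black): min(-9, 12) = -9
Root (White): max(5, -9) = 5

5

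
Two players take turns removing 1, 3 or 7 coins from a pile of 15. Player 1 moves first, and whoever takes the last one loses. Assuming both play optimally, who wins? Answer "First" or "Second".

Compute winning (W) and losing (L) positions by backward induction:
i:   0  1  2  3  4  5  6  7  8  9 10 11 12 13 14 15
     W  L  W  L  W  L  W  L  W  L  W  L  W  L  W  L
Position 15 is L, so the second player wins.

Second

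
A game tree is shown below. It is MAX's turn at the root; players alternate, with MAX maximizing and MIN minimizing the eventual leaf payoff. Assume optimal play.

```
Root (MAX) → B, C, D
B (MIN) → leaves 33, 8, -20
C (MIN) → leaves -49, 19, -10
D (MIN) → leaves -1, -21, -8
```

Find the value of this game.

B (MIN): min(33, 8, -20) = -20
C (MIN): min(-49, 19, -10) = -49
D (MIN): min(-1, -21, -8) = -21
Root (MAX): max(-20, -49, -21) = -20

-20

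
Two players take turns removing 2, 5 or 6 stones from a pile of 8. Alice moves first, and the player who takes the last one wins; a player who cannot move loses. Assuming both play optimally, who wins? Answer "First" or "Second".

Second

i:   0  1  2  3  4  5  6  7  8
     L  L  W  W  L  W  W  W  L
Position 8 is L, so the second player wins.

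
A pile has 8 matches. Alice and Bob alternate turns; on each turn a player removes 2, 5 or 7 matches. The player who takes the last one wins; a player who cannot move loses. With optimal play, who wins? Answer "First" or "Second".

First

W/L table (W = player to move can force a win):
i:   0  1  2  3  4  5  6  7  8
     L  L  W  W  L  W  W  W  W
Position 8 is W, so the first player wins.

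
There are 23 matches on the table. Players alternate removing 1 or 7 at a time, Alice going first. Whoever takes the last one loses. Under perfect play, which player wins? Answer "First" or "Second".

Second

i:   0  1  2  3  4  5  6  7  8  9 10 11 12 13 14 15 16 17 18 19 20 21 22 23
     W  L  W  L  W  L  W  L  W  L  W  L  W  L  W  L  W  L  W  L  W  L  W  L
Position 23 is L, so the second player wins.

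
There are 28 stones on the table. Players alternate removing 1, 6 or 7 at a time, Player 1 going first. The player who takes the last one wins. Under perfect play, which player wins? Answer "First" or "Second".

W/L table (W = player to move can force a win):
i:   0  1  2  3  4  5  6  7  8  9 10 11 12 13 14 15 16 17 18 19 20 21 22 23 24 25 26 27 28
     L  W  L  W  L  W  W  W  W  W  W  W  L  W  L  W  L  W  W  W  W  W  W  W  L  W  L  W  L
Position 28 is L, so the second player wins.

Second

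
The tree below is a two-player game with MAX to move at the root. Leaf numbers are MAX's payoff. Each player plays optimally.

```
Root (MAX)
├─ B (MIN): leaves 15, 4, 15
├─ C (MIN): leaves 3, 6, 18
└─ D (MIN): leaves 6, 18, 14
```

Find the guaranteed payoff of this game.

B (MIN): min(15, 4, 15) = 4
C (MIN): min(3, 6, 18) = 3
D (MIN): min(6, 18, 14) = 6
Root (MAX): max(4, 3, 6) = 6

6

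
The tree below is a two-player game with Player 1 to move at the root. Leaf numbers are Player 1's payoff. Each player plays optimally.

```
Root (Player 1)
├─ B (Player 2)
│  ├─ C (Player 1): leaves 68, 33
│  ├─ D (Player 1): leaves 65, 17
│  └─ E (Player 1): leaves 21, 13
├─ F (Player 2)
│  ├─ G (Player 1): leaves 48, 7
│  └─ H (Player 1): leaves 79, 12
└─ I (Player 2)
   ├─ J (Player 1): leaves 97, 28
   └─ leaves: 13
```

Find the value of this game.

48

C (Player 1): max(68, 33) = 68
D (Player 1): max(65, 17) = 65
E (Player 1): max(21, 13) = 21
B (Player 2): min(68, 65, 21) = 21
G (Player 1): max(48, 7) = 48
H (Player 1): max(79, 12) = 79
F (Player 2): min(48, 79) = 48
J (Player 1): max(97, 28) = 97
I (Player 2): min(97, 13) = 13
Root (Player 1): max(21, 48, 13) = 48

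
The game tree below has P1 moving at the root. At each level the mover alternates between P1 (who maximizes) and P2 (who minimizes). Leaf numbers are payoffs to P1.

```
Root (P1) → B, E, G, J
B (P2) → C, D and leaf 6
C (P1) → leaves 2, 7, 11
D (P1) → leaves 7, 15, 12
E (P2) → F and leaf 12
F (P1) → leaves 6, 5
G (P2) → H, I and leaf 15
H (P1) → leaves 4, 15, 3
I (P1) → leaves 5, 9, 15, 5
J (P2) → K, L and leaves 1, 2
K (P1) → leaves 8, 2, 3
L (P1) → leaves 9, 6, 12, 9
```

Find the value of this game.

C (P1): max(2, 7, 11) = 11
D (P1): max(7, 15, 12) = 15
B (P2): min(11, 15, 6) = 6
F (P1): max(6, 5) = 6
E (P2): min(6, 12) = 6
H (P1): max(4, 15, 3) = 15
I (P1): max(5, 9, 15, 5) = 15
G (P2): min(15, 15, 15) = 15
K (P1): max(8, 2, 3) = 8
L (P1): max(9, 6, 12, 9) = 12
J (P2): min(8, 12, 1, 2) = 1
Root (P1): max(6, 6, 15, 1) = 15

15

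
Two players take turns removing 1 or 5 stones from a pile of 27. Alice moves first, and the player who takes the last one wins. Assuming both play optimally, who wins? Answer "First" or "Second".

First

Positions where the player to move wins (W) vs loses (L):
i:   0  1  2  3  4  5  6  7  8  9 10 11 12 13 14 15 16 17 18 19 20 21 22 23 24 25 26 27
     L  W  L  W  L  W  L  W  L  W  L  W  L  W  L  W  L  W  L  W  L  W  L  W  L  W  L  W
Position 27 is W, so the first player wins.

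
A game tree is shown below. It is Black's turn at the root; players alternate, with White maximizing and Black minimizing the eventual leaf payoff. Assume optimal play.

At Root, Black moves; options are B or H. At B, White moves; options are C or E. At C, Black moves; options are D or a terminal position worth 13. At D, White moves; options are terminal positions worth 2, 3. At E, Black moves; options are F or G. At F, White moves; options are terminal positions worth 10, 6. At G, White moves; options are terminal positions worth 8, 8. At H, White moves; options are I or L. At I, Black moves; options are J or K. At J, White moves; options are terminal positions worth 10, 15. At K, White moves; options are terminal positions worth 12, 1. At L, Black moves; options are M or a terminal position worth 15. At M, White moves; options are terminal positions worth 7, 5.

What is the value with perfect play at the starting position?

8

D (White): max(2, 3) = 3
C (Black): min(3, 13) = 3
F (White): max(10, 6) = 10
G (White): max(8, 8) = 8
E (Black): min(10, 8) = 8
B (White): max(3, 8) = 8
J (White): max(10, 15) = 15
K (White): max(12, 1) = 12
I (Black): min(15, 12) = 12
M (White): max(7, 5) = 7
L (Black): min(7, 15) = 7
H (White): max(12, 7) = 12
Root (Black): min(8, 12) = 8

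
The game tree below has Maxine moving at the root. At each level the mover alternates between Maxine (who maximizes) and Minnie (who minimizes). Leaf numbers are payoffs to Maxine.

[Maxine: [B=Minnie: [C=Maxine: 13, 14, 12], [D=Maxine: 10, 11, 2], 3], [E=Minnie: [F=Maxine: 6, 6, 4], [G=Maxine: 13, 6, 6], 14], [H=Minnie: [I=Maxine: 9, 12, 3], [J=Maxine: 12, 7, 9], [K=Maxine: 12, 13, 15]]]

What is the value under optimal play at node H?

I: max(9, 12, 3) = 12
J: max(12, 7, 9) = 12
K: max(12, 13, 15) = 15
H: min(12, 12, 15) = 12

12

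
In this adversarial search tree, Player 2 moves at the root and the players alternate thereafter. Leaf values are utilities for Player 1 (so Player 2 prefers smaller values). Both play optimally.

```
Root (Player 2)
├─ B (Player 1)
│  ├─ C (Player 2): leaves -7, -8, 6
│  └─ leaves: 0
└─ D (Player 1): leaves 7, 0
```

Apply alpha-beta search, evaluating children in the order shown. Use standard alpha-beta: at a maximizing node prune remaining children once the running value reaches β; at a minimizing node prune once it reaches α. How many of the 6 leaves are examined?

C [α=-∞,β=+∞]: v=-8
B [α=-∞,β=+∞]: v=0
D [α=-∞,β=0]: v=7 after child 1 ≥ β → β-cutoff, skip 1
Root [α=-∞,β=+∞]: v=0
Leaves evaluated: 5 of 6.

5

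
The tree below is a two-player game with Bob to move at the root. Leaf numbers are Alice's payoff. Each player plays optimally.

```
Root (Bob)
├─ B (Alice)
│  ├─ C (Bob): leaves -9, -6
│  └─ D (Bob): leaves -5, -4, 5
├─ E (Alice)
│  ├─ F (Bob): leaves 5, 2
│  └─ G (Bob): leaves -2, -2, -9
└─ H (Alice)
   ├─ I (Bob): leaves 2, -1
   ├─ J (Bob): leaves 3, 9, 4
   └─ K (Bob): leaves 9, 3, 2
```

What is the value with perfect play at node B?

C: min(-9, -6) = -9
D: min(-5, -4, 5) = -5
B: max(-9, -5) = -5

-5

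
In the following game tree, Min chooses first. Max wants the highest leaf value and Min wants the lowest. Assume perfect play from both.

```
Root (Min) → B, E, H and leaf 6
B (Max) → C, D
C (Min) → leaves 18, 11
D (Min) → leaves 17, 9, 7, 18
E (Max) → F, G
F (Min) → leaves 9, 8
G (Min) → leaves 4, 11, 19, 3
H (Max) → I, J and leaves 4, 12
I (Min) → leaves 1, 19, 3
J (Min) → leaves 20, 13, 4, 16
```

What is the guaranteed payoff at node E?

F: min(9, 8) = 8
G: min(4, 11, 19, 3) = 3
E: max(8, 3) = 8

8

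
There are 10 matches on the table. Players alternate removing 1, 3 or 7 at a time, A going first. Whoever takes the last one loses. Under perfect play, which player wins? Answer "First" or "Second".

Compute winning (W) and losing (L) positions by backward induction:
i:   0  1  2  3  4  5  6  7  8  9 10
     W  L  W  L  W  L  W  L  W  L  W
Position 10 is W, so the first player wins.

First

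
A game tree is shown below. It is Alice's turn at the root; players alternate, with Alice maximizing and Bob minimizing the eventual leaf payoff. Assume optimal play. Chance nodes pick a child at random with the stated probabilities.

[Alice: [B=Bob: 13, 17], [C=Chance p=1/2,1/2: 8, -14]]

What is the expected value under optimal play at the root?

B (Bob): min(13, 17) = 13
C (Chance): 1/2·8 + 1/2·-14 = -3
Root (Alice): max(13, -3) = 13

13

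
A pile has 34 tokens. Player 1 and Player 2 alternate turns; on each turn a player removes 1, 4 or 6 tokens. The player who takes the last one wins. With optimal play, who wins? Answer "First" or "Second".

First

Mark each pile size as W (mover wins) or L (mover loses):
i:   0  1  2  3  4  5  6  7  8  9 10 11 12 13 14 15 16 17 18 19 20 21 22 23 24 25 26 27 28 29 30 31 32 33 34
     L  W  L  W  W  L  W  L  W  W  L  W  L  W  W  L  W  L  W  W  L  W  L  W  W  L  W  L  W  W  L  W  L  W  W
Position 34 is W, so the first player wins.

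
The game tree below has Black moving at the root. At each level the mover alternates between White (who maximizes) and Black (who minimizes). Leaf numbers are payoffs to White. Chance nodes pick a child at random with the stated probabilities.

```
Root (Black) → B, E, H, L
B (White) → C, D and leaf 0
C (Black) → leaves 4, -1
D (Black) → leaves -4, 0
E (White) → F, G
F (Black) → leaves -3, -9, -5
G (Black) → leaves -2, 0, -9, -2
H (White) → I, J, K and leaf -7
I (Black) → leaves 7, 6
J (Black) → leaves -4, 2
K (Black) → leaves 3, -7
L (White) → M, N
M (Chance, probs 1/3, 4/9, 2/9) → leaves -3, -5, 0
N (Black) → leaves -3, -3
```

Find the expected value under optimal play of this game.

-9

C (Black): min(4, -1) = -1
D (Black): min(-4, 0) = -4
B (White): max(-1, -4, 0) = 0
F (Black): min(-3, -9, -5) = -9
G (Black): min(-2, 0, -9, -2) = -9
E (White): max(-9, -9) = -9
I (Black): min(7, 6) = 6
J (Black): min(-4, 2) = -4
K (Black): min(3, -7) = -7
H (White): max(6, -4, -7, -7) = 6
M (Chance): 1/3·-3 + 4/9·-5 + 2/9·0 = -3.22
N (Black): min(-3, -3) = -3
L (White): max(-3.22, -3) = -3
Root (Black): min(0, -9, 6, -3) = -9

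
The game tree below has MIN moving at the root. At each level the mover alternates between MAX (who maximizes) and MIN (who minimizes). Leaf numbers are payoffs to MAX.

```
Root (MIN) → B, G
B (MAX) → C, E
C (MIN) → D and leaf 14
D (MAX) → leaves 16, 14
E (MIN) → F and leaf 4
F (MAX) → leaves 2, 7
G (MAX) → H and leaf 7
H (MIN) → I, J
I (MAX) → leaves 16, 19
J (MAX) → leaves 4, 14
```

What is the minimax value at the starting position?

D (MAX): max(16, 14) = 16
C (MIN): min(16, 14) = 14
F (MAX): max(2, 7) = 7
E (MIN): min(7, 4) = 4
B (MAX): max(14, 4) = 14
I (MAX): max(16, 19) = 19
J (MAX): max(4, 14) = 14
H (MIN): min(19, 14) = 14
G (MAX): max(14, 7) = 14
Root (MIN): min(14, 14) = 14

14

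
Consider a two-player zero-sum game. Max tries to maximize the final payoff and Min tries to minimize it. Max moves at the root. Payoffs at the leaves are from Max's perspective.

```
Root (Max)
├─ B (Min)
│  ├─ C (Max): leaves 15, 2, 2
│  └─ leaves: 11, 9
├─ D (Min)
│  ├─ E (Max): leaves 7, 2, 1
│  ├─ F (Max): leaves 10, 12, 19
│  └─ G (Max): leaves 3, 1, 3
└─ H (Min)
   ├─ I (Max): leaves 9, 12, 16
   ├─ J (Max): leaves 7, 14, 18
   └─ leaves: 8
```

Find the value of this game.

9

C (Max): max(15, 2, 2) = 15
B (Min): min(15, 11, 9) = 9
E (Max): max(7, 2, 1) = 7
F (Max): max(10, 12, 19) = 19
G (Max): max(3, 1, 3) = 3
D (Min): min(7, 19, 3) = 3
I (Max): max(9, 12, 16) = 16
J (Max): max(7, 14, 18) = 18
H (Min): min(16, 18, 8) = 8
Root (Max): max(9, 3, 8) = 9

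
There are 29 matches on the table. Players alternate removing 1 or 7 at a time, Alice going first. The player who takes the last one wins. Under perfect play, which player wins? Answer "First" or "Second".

First

Mark each pile size as W (mover wins) or L (mover loses):
i:   0  1  2  3  4  5  6  7  8  9 10 11 12 13 14 15 16 17 18 19 20 21 22 23 24 25 26 27 28 29
     L  W  L  W  L  W  L  W  L  W  L  W  L  W  L  W  L  W  L  W  L  W  L  W  L  W  L  W  L  W
Position 29 is W, so the first player wins.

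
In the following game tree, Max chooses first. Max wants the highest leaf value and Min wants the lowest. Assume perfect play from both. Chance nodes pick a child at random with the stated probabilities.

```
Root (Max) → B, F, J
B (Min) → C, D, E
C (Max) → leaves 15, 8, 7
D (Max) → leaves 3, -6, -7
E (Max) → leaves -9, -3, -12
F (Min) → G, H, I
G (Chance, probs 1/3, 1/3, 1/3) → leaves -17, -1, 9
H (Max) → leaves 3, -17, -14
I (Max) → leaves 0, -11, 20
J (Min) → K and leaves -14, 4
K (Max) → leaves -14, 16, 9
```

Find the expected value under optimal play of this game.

-3

C (Max): max(15, 8, 7) = 15
D (Max): max(3, -6, -7) = 3
E (Max): max(-9, -3, -12) = -3
B (Min): min(15, 3, -3) = -3
G (Chance): 1/3·-17 + 1/3·-1 + 1/3·9 = -3
H (Max): max(3, -17, -14) = 3
I (Max): max(0, -11, 20) = 20
F (Min): min(-3, 3, 20) = -3
K (Max): max(-14, 16, 9) = 16
J (Min): min(16, -14, 4) = -14
Root (Max): max(-3, -3, -14) = -3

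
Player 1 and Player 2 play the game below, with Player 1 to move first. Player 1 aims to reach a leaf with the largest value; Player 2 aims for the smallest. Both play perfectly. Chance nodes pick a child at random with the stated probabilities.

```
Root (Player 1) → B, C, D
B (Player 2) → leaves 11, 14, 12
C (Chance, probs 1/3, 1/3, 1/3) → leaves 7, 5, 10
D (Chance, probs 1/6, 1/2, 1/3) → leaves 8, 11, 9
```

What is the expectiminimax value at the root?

11

B (Player 2): min(11, 14, 12) = 11
C (Chance): 1/3·7 + 1/3·5 + 1/3·10 = 7.33
D (Chance): 1/6·8 + 1/2·11 + 1/3·9 = 9.83
Root (Player 1): max(11, 7.33, 9.83) = 11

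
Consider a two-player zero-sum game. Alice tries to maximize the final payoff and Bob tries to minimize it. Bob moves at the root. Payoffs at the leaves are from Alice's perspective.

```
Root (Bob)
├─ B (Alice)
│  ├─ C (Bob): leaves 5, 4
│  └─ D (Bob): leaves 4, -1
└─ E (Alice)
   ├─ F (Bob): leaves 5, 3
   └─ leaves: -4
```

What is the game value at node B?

C: min(5, 4) = 4
D: min(4, -1) = -1
B: max(4, -1) = 4

4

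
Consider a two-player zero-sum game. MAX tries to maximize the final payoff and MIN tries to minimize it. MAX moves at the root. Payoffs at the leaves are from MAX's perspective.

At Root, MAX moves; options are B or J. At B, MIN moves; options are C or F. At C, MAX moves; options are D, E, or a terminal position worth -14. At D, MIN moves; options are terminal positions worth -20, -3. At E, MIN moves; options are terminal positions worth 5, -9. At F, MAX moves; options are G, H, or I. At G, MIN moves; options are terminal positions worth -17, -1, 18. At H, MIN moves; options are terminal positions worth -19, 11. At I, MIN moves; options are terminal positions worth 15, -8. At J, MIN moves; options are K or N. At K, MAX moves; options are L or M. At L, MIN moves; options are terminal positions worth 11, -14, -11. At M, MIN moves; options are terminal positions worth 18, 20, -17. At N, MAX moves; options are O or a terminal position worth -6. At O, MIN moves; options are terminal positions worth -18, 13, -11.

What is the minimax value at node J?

-14

L: min(11, -14, -11) = -14
M: min(18, 20, -17) = -17
K: max(-14, -17) = -14
O: min(-18, 13, -11) = -18
N: max(-18, -6) = -6
J: min(-14, -6) = -14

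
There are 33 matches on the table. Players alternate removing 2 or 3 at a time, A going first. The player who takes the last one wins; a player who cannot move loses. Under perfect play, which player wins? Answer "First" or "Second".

First

Positions where the player to move wins (W) vs loses (L):
i:   0  1  2  3  4  5  6  7  8  9 10 11 12 13 14 15 16 17 18 19 20 21 22 23 24 25 26 27 28 29 30 31 32 33
     L  L  W  W  W  L  L  W  W  W  L  L  W  W  W  L  L  W  W  W  L  L  W  W  W  L  L  W  W  W  L  L  W  W
Position 33 is W, so the first player wins.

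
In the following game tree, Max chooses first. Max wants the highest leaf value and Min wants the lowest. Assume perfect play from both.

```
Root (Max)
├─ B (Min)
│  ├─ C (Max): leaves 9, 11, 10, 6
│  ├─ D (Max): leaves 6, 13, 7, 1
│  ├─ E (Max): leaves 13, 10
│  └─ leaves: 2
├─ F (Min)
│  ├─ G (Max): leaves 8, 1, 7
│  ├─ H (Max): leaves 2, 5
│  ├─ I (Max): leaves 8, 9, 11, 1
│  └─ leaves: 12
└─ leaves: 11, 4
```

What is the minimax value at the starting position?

11

C (Max): max(9, 11, 10, 6) = 11
D (Max): max(6, 13, 7, 1) = 13
E (Max): max(13, 10) = 13
B (Min): min(11, 13, 13, 2) = 2
G (Max): max(8, 1, 7) = 8
H (Max): max(2, 5) = 5
I (Max): max(8, 9, 11, 1) = 11
F (Min): min(8, 5, 11, 12) = 5
Root (Max): max(2, 5, 11, 4) = 11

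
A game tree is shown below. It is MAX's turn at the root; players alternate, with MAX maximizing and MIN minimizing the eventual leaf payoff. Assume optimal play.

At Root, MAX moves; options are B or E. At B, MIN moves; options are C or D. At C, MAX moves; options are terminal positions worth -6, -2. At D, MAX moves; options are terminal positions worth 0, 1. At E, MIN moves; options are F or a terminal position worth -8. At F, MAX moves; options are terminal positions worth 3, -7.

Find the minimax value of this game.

-2

C (MAX): max(-6, -2) = -2
D (MAX): max(0, 1) = 1
B (MIN): min(-2, 1) = -2
F (MAX): max(3, -7) = 3
E (MIN): min(3, -8) = -8
Root (MAX): max(-2, -8) = -2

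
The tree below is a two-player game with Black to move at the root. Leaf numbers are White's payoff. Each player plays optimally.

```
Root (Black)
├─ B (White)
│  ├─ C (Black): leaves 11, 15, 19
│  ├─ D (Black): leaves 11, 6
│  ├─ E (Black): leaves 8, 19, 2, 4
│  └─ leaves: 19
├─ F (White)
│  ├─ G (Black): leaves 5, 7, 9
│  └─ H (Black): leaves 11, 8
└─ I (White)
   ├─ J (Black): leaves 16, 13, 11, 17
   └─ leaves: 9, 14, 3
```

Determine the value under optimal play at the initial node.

8

C (Black): min(11, 15, 19) = 11
D (Black): min(11, 6) = 6
E (Black): min(8, 19, 2, 4) = 2
B (White): max(11, 6, 2, 19) = 19
G (Black): min(5, 7, 9) = 5
H (Black): min(11, 8) = 8
F (White): max(5, 8) = 8
J (Black): min(16, 13, 11, 17) = 11
I (White): max(11, 9, 14, 3) = 14
Root (Black): min(19, 8, 14) = 8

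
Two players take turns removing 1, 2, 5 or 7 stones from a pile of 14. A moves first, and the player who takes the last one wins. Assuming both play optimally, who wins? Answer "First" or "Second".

First

Compute winning (W) and losing (L) positions by backward induction:
i:   0  1  2  3  4  5  6  7  8  9 10 11 12 13 14
     L  W  W  L  W  W  L  W  W  L  W  W  L  W  W
Position 14 is W, so the first player wins.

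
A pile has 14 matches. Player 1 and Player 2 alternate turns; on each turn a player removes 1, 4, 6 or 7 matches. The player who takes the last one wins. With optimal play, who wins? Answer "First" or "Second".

First

i:   0  1  2  3  4  5  6  7  8  9 10 11 12 13 14
     L  W  L  W  W  L  W  W  W  W  L  W  W  L  W
Position 14 is W, so the first player wins.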